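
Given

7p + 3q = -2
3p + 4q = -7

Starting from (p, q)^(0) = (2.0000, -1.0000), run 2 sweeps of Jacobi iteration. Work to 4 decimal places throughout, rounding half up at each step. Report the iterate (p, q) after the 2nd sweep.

(1.1071, -1.8572)

Iteration 1:
  p = (-2 - (3)·-1.0000) / (7) = 0.1429
  q = (-7 - (3)·2.0000) / (4) = -3.2500
Iteration 2:
  p = (-2 - (3)·-3.2500) / (7) = 1.1071
  q = (-7 - (3)·0.1429) / (4) = -1.8572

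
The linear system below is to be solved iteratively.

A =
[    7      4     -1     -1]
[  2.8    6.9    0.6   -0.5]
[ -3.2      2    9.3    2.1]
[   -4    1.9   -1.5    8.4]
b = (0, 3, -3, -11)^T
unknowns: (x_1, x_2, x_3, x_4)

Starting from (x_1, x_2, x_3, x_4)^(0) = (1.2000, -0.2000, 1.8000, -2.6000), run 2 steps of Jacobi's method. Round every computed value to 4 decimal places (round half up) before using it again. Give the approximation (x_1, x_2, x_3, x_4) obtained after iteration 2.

Iteration 1:
  x_1 = (0 - (4)·-0.2000 - (-1)·1.8000 - (-1)·-2.6000) / (7) = 0.0000
  x_2 = (3 - (2.8)·1.2000 - (0.6)·1.8000 - (-0.5)·-2.6000) / (6.9) = -0.3971
  x_3 = (-3 - (-3.2)·1.2000 - (2)·-0.2000 - (2.1)·-2.6000) / (9.3) = 0.7204
  x_4 = (-11 - (-4)·1.2000 - (1.9)·-0.2000 - (-1.5)·1.8000) / (8.4) = -0.3714
Iteration 2:
  x_1 = (0 - (4)·-0.3971 - (-1)·0.7204 - (-1)·-0.3714) / (7) = 0.2768
  x_2 = (3 - (2.8)·0.0000 - (0.6)·0.7204 - (-0.5)·-0.3714) / (6.9) = 0.3452
  x_3 = (-3 - (-3.2)·0.0000 - (2)·-0.3971 - (2.1)·-0.3714) / (9.3) = -0.1533
  x_4 = (-11 - (-4)·0.0000 - (1.9)·-0.3971 - (-1.5)·0.7204) / (8.4) = -1.0911

(0.2768, 0.3452, -0.1533, -1.0911)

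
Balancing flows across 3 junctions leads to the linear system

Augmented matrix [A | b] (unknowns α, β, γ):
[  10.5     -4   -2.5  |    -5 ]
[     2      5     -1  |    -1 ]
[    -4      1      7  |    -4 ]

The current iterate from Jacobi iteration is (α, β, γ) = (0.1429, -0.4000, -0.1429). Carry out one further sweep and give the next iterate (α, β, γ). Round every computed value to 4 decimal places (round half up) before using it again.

(-0.6626, -0.2857, -0.4326)

One sweep:
  α = (-5 - (-4)·-0.4000 - (-2.5)·-0.1429) / (10.5) = -0.6626
  β = (-1 - (2)·0.1429 - (-1)·-0.1429) / (5) = -0.2857
  γ = (-4 - (-4)·0.1429 - (1)·-0.4000) / (7) = -0.4326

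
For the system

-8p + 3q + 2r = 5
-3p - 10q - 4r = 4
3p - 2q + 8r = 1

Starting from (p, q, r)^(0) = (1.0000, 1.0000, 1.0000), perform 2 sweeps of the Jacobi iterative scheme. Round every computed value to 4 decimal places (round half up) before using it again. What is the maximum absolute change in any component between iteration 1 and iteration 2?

Iteration 1:
  p = (5 - (3)·1.0000 - (2)·1.0000) / (-8) = 0.0000
  q = (4 - (-3)·1.0000 - (-4)·1.0000) / (-10) = -1.1000
  r = (1 - (3)·1.0000 - (-2)·1.0000) / (8) = 0.0000
Iteration 2:
  p = (5 - (3)·-1.1000 - (2)·0.0000) / (-8) = -1.0375
  q = (4 - (-3)·0.0000 - (-4)·0.0000) / (-10) = -0.4000
  r = (1 - (3)·0.0000 - (-2)·-1.1000) / (8) = -0.1500
Change: (-1.0375, 0.7000, -0.1500) → max |·| = 1.0375

1.0375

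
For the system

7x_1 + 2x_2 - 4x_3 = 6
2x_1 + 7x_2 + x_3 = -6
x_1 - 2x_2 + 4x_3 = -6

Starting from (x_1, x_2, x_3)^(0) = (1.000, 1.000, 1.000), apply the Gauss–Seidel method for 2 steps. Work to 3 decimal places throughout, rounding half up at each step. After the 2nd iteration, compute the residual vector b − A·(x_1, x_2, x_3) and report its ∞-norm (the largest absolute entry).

Iteration 1:
  x_1 = (6 - (2)·1.000 - (-4)·1.000) / (7) = 1.143
  x_2 = (-6 - (2)·1.143 - (1)·1.000) / (7) = -1.327
  x_3 = (-6 - (1)·1.143 - (-2)·-1.327) / (4) = -2.449
Iteration 2:
  x_1 = (6 - (2)·-1.327 - (-4)·-2.449) / (7) = -0.163
  x_2 = (-6 - (2)·-0.163 - (1)·-2.449) / (7) = -0.461
  x_3 = (-6 - (1)·-0.163 - (-2)·-0.461) / (4) = -1.690
Residual b − A·x = (1.303, -0.757, 0.001); ∞-norm = 1.303

1.303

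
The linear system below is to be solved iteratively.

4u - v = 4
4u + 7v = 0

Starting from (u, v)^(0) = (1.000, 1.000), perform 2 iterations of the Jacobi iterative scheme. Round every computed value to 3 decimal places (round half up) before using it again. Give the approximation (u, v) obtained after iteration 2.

Iteration 1:
  u = (4 - (-1)·1.000) / (4) = 1.250
  v = (0 - (4)·1.000) / (7) = -0.571
Iteration 2:
  u = (4 - (-1)·-0.571) / (4) = 0.857
  v = (0 - (4)·1.250) / (7) = -0.714

(0.857, -0.714)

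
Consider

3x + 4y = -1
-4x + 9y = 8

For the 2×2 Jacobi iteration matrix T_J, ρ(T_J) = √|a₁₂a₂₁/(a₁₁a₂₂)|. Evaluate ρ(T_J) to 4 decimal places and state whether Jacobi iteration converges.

0.7698

a₁₂a₂₁/(a₁₁a₂₂) = (4)·(-4) / ((3)·(9)) = -0.592593
ρ = √|-0.592593| = √0.592593 = 0.7698
ρ < 1, so Jacobi converges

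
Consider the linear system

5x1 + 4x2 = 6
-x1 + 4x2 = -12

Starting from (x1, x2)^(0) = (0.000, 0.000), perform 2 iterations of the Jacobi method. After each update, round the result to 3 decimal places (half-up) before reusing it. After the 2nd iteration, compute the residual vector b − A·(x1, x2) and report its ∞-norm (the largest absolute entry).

Iteration 1:
  x1 = (6 - (4)·0.000) / (5) = 1.200
  x2 = (-12 - (-1)·0.000) / (4) = -3.000
Iteration 2:
  x1 = (6 - (4)·-3.000) / (5) = 3.600
  x2 = (-12 - (-1)·1.200) / (4) = -2.700
Residual b − A·x = (-1.200, 2.400); ∞-norm = 2.400

2.400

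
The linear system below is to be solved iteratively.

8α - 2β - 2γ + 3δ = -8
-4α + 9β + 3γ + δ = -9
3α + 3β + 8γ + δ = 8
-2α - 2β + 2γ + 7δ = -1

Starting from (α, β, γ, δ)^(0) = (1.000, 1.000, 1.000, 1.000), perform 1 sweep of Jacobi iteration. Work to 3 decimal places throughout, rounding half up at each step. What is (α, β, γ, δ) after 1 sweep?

Iteration 1:
  α = (-8 - (-2)·1.000 - (-2)·1.000 - (3)·1.000) / (8) = -0.875
  β = (-9 - (-4)·1.000 - (3)·1.000 - (1)·1.000) / (9) = -1.000
  γ = (8 - (3)·1.000 - (3)·1.000 - (1)·1.000) / (8) = 0.125
  δ = (-1 - (-2)·1.000 - (-2)·1.000 - (2)·1.000) / (7) = 0.143

(-0.875, -1.000, 0.125, 0.143)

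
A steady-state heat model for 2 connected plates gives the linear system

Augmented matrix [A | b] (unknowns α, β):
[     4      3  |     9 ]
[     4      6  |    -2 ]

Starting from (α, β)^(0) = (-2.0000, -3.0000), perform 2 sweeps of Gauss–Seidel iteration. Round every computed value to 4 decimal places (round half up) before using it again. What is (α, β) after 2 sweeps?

Iteration 1:
  α = (9 - (3)·-3.0000) / (4) = 4.5000
  β = (-2 - (4)·4.5000) / (6) = -3.3333
Iteration 2:
  α = (9 - (3)·-3.3333) / (4) = 4.7500
  β = (-2 - (4)·4.7500) / (6) = -3.5000

(4.7500, -3.5000)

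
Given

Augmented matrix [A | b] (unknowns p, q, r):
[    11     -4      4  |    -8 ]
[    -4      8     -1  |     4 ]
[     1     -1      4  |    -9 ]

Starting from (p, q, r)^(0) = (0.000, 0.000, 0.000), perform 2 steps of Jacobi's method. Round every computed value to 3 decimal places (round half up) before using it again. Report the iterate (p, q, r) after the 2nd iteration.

Iteration 1:
  p = (-8 - (-4)·0.000 - (4)·0.000) / (11) = -0.727
  q = (4 - (-4)·0.000 - (-1)·0.000) / (8) = 0.500
  r = (-9 - (1)·0.000 - (-1)·0.000) / (4) = -2.250
Iteration 2:
  p = (-8 - (-4)·0.500 - (4)·-2.250) / (11) = 0.273
  q = (4 - (-4)·-0.727 - (-1)·-2.250) / (8) = -0.145
  r = (-9 - (1)·-0.727 - (-1)·0.500) / (4) = -1.943

(0.273, -0.145, -1.943)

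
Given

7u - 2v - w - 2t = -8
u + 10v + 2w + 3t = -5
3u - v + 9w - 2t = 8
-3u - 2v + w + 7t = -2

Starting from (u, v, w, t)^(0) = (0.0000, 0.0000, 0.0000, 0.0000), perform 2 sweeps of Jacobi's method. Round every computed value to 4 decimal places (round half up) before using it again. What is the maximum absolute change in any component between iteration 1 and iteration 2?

Iteration 1:
  u = (-8 - (-2)·0.0000 - (-1)·0.0000 - (-2)·0.0000) / (7) = -1.1429
  v = (-5 - (1)·0.0000 - (2)·0.0000 - (3)·0.0000) / (10) = -0.5000
  w = (8 - (3)·0.0000 - (-1)·0.0000 - (-2)·0.0000) / (9) = 0.8889
  t = (-2 - (-3)·0.0000 - (-2)·0.0000 - (1)·0.0000) / (7) = -0.2857
Iteration 2:
  u = (-8 - (-2)·-0.5000 - (-1)·0.8889 - (-2)·-0.2857) / (7) = -1.2404
  v = (-5 - (1)·-1.1429 - (2)·0.8889 - (3)·-0.2857) / (10) = -0.4778
  w = (8 - (3)·-1.1429 - (-1)·-0.5000 - (-2)·-0.2857) / (9) = 1.1508
  t = (-2 - (-3)·-1.1429 - (-2)·-0.5000 - (1)·0.8889) / (7) = -1.0454
Change: (-0.0975, 0.0222, 0.2619, -0.7597) → max |·| = 0.7597

0.7597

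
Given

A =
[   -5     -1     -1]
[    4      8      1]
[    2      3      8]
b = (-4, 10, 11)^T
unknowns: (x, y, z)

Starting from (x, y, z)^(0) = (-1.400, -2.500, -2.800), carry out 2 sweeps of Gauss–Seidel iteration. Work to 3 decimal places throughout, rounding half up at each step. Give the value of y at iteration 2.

Iteration 1:
  x = (-4 - (-1)·-2.500 - (-1)·-2.800) / (-5) = 1.860
  y = (10 - (4)·1.860 - (1)·-2.800) / (8) = 0.670
  z = (11 - (2)·1.860 - (3)·0.670) / (8) = 0.659
Iteration 2:
  x = (-4 - (-1)·0.670 - (-1)·0.659) / (-5) = 0.534
  y = (10 - (4)·0.534 - (1)·0.659) / (8) = 0.901
  z = (11 - (2)·0.534 - (3)·0.901) / (8) = 0.904

0.901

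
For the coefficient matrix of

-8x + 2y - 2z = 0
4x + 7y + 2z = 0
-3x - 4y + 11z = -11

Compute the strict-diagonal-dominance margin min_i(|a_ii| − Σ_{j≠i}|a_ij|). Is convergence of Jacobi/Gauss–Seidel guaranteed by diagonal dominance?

1

row 1: |-8| − (2+2) = 4
row 2: |7| − (4+2) = 1
row 3: |11| − (3+4) = 4
minimum over rows = 1 → strictly diagonally dominant (convergence guaranteed)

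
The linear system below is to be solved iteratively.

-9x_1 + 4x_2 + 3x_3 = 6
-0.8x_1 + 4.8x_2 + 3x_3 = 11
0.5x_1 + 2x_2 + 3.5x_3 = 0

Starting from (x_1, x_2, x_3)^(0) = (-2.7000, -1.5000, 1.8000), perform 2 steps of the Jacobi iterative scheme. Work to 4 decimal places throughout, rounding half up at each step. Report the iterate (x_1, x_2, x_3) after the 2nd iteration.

(0.0662, 1.3926, -0.3048)

Iteration 1:
  x_1 = (6 - (4)·-1.5000 - (3)·1.8000) / (-9) = -0.7333
  x_2 = (11 - (-0.8)·-2.7000 - (3)·1.8000) / (4.8) = 0.7167
  x_3 = (0 - (0.5)·-2.7000 - (2)·-1.5000) / (3.5) = 1.2429
Iteration 2:
  x_1 = (6 - (4)·0.7167 - (3)·1.2429) / (-9) = 0.0662
  x_2 = (11 - (-0.8)·-0.7333 - (3)·1.2429) / (4.8) = 1.3926
  x_3 = (0 - (0.5)·-0.7333 - (2)·0.7167) / (3.5) = -0.3048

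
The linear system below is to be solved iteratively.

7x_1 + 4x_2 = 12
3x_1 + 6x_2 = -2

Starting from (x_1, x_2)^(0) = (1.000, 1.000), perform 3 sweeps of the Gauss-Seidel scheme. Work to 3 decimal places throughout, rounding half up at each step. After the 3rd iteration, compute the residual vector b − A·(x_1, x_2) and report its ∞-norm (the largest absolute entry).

0.622

Iteration 1:
  x_1 = (12 - (4)·1.000) / (7) = 1.143
  x_2 = (-2 - (3)·1.143) / (6) = -0.905
Iteration 2:
  x_1 = (12 - (4)·-0.905) / (7) = 2.231
  x_2 = (-2 - (3)·2.231) / (6) = -1.449
Iteration 3:
  x_1 = (12 - (4)·-1.449) / (7) = 2.542
  x_2 = (-2 - (3)·2.542) / (6) = -1.604
Residual b − A·x = (0.622, -0.002); ∞-norm = 0.622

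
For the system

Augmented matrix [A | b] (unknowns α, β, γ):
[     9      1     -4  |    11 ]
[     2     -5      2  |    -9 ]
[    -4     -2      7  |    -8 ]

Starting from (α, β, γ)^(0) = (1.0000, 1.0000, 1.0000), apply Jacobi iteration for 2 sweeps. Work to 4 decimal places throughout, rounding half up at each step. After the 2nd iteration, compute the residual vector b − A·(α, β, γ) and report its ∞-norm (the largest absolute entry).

3.5807

Iteration 1:
  α = (11 - (1)·1.0000 - (-4)·1.0000) / (9) = 1.5556
  β = (-9 - (2)·1.0000 - (2)·1.0000) / (-5) = 2.6000
  γ = (-8 - (-4)·1.0000 - (-2)·1.0000) / (7) = -0.2857
Iteration 2:
  α = (11 - (1)·2.6000 - (-4)·-0.2857) / (9) = 0.8064
  β = (-9 - (2)·1.5556 - (2)·-0.2857) / (-5) = 2.3080
  γ = (-8 - (-4)·1.5556 - (-2)·2.6000) / (7) = 0.4889
Residual b − A·x = (3.3900, -0.0506, -3.5807); ∞-norm = 3.5807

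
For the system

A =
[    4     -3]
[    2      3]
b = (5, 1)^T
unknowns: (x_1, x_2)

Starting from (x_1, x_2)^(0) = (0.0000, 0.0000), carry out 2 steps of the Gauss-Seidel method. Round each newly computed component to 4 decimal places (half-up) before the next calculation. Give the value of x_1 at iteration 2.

Iteration 1:
  x_1 = (5 - (-3)·0.0000) / (4) = 1.2500
  x_2 = (1 - (2)·1.2500) / (3) = -0.5000
Iteration 2:
  x_1 = (5 - (-3)·-0.5000) / (4) = 0.8750
  x_2 = (1 - (2)·0.8750) / (3) = -0.2500

0.8750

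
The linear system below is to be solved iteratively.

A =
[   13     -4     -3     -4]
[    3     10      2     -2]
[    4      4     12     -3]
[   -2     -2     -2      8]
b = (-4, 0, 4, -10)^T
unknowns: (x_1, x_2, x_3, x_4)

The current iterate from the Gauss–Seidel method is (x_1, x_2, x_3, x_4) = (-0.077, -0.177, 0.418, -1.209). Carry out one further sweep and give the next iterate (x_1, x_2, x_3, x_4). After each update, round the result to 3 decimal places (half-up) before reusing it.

One sweep:
  x_1 = (-4 - (-4)·-0.177 - (-3)·0.418 - (-4)·-1.209) / (13) = -0.638
  x_2 = (0 - (3)·-0.638 - (2)·0.418 - (-2)·-1.209) / (10) = -0.134
  x_3 = (4 - (4)·-0.638 - (4)·-0.134 - (-3)·-1.209) / (12) = 0.288
  x_4 = (-10 - (-2)·-0.638 - (-2)·-0.134 - (-2)·0.288) / (8) = -1.371

(-0.638, -0.134, 0.288, -1.371)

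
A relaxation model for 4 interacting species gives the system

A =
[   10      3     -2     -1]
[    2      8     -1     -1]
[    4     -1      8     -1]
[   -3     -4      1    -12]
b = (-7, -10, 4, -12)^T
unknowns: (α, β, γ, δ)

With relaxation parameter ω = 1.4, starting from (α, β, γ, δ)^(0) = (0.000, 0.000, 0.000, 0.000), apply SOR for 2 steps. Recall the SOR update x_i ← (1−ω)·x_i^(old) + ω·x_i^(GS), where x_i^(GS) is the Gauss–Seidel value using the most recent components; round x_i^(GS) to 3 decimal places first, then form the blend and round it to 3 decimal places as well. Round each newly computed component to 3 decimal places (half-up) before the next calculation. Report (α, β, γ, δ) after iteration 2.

Iteration 1:
  α: GS value = (-7 - (3)·0.000 - (-2)·0.000 - (-1)·0.000) / (10) = -0.700;  α ← (1−ω)·0.000 + ω·-0.700 = -0.980
  β: GS value = (-10 - (2)·-0.980 - (-1)·0.000 - (-1)·0.000) / (8) = -1.005;  β ← (1−ω)·0.000 + ω·-1.005 = -1.407
  γ: GS value = (4 - (4)·-0.980 - (-1)·-1.407 - (-1)·0.000) / (8) = 0.814;  γ ← (1−ω)·0.000 + ω·0.814 = 1.140
  δ: GS value = (-12 - (-3)·-0.980 - (-4)·-1.407 - (1)·1.140) / (-12) = 1.809;  δ ← (1−ω)·0.000 + ω·1.809 = 2.533
Iteration 2:
  α: GS value = (-7 - (3)·-1.407 - (-2)·1.140 - (-1)·2.533) / (10) = 0.203;  α ← (1−ω)·-0.980 + ω·0.203 = 0.676
  β: GS value = (-10 - (2)·0.676 - (-1)·1.140 - (-1)·2.533) / (8) = -0.960;  β ← (1−ω)·-1.407 + ω·-0.960 = -0.781
  γ: GS value = (4 - (4)·0.676 - (-1)·-0.781 - (-1)·2.533) / (8) = 0.381;  γ ← (1−ω)·1.140 + ω·0.381 = 0.077
  δ: GS value = (-12 - (-3)·0.676 - (-4)·-0.781 - (1)·0.077) / (-12) = 1.098;  δ ← (1−ω)·2.533 + ω·1.098 = 0.524

(0.676, -0.781, 0.077, 0.524)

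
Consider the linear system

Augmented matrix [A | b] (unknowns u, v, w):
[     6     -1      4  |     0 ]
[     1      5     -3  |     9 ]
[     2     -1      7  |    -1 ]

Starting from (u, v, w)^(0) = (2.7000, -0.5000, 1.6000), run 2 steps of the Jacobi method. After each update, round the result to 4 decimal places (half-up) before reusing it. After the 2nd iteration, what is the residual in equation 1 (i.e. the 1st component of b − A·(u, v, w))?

Iteration 1:
  u = (0 - (-1)·-0.5000 - (4)·1.6000) / (6) = -1.1500
  v = (9 - (1)·2.7000 - (-3)·1.6000) / (5) = 2.2200
  w = (-1 - (2)·2.7000 - (-1)·-0.5000) / (7) = -0.9857
Iteration 2:
  u = (0 - (-1)·2.2200 - (4)·-0.9857) / (6) = 1.0271
  v = (9 - (1)·-1.1500 - (-3)·-0.9857) / (5) = 1.4386
  w = (-1 - (2)·-1.1500 - (-1)·2.2200) / (7) = 0.5029
Residual b − A·x = (-6.7356, 2.2886, -5.1359)

-6.7356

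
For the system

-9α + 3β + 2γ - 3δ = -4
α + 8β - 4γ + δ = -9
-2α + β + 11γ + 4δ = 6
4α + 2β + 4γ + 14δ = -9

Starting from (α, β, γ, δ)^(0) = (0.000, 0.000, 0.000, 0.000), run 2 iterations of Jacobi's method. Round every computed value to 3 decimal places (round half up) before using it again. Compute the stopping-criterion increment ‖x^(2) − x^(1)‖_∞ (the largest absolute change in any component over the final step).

Iteration 1:
  α = (-4 - (3)·0.000 - (2)·0.000 - (-3)·0.000) / (-9) = 0.444
  β = (-9 - (1)·0.000 - (-4)·0.000 - (1)·0.000) / (8) = -1.125
  γ = (6 - (-2)·0.000 - (1)·0.000 - (4)·0.000) / (11) = 0.545
  δ = (-9 - (4)·0.000 - (2)·0.000 - (4)·0.000) / (14) = -0.643
Iteration 2:
  α = (-4 - (3)·-1.125 - (2)·0.545 - (-3)·-0.643) / (-9) = 0.405
  β = (-9 - (1)·0.444 - (-4)·0.545 - (1)·-0.643) / (8) = -0.828
  γ = (6 - (-2)·0.444 - (1)·-1.125 - (4)·-0.643) / (11) = 0.962
  δ = (-9 - (4)·0.444 - (2)·-1.125 - (4)·0.545) / (14) = -0.765
Change: (-0.039, 0.297, 0.417, -0.122) → max |·| = 0.417

0.417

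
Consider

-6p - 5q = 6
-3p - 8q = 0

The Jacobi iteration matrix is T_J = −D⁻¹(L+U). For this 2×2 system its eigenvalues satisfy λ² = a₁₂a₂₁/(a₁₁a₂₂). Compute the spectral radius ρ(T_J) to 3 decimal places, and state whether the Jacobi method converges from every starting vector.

0.559

a₁₂a₂₁/(a₁₁a₂₂) = (-5)·(-3) / ((-6)·(-8)) = 0.312500
ρ = √|0.312500| = √0.312500 = 0.559
ρ < 1, so Jacobi converges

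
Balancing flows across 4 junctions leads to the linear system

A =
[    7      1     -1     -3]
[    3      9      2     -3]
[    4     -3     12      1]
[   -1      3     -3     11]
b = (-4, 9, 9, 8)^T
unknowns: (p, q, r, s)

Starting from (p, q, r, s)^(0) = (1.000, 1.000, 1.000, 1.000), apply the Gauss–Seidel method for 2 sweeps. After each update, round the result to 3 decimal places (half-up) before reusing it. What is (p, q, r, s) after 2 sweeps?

(-0.306, 1.103, 1.072, 0.691)

Iteration 1:
  p = (-4 - (1)·1.000 - (-1)·1.000 - (-3)·1.000) / (7) = -0.143
  q = (9 - (3)·-0.143 - (2)·1.000 - (-3)·1.000) / (9) = 1.159
  r = (9 - (4)·-0.143 - (-3)·1.159 - (1)·1.000) / (12) = 1.004
  s = (8 - (-1)·-0.143 - (3)·1.159 - (-3)·1.004) / (11) = 0.672
Iteration 2:
  p = (-4 - (1)·1.159 - (-1)·1.004 - (-3)·0.672) / (7) = -0.306
  q = (9 - (3)·-0.306 - (2)·1.004 - (-3)·0.672) / (9) = 1.103
  r = (9 - (4)·-0.306 - (-3)·1.103 - (1)·0.672) / (12) = 1.072
  s = (8 - (-1)·-0.306 - (3)·1.103 - (-3)·1.072) / (11) = 0.691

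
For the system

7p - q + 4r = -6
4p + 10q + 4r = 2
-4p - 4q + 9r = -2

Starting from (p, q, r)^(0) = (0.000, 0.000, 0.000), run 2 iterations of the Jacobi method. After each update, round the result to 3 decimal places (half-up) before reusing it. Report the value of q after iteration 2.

0.632

Iteration 1:
  p = (-6 - (-1)·0.000 - (4)·0.000) / (7) = -0.857
  q = (2 - (4)·0.000 - (4)·0.000) / (10) = 0.200
  r = (-2 - (-4)·0.000 - (-4)·0.000) / (9) = -0.222
Iteration 2:
  p = (-6 - (-1)·0.200 - (4)·-0.222) / (7) = -0.702
  q = (2 - (4)·-0.857 - (4)·-0.222) / (10) = 0.632
  r = (-2 - (-4)·-0.857 - (-4)·0.200) / (9) = -0.514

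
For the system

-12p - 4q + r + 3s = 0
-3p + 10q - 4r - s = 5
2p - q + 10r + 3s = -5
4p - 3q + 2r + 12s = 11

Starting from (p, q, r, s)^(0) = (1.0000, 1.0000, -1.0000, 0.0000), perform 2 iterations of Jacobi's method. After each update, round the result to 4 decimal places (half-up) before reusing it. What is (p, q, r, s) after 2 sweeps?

(0.0667, 0.2350, -0.6767, 1.2556)

Iteration 1:
  p = (0 - (-4)·1.0000 - (1)·-1.0000 - (3)·0.0000) / (-12) = -0.4167
  q = (5 - (-3)·1.0000 - (-4)·-1.0000 - (-1)·0.0000) / (10) = 0.4000
  r = (-5 - (2)·1.0000 - (-1)·1.0000 - (3)·0.0000) / (10) = -0.6000
  s = (11 - (4)·1.0000 - (-3)·1.0000 - (2)·-1.0000) / (12) = 1.0000
Iteration 2:
  p = (0 - (-4)·0.4000 - (1)·-0.6000 - (3)·1.0000) / (-12) = 0.0667
  q = (5 - (-3)·-0.4167 - (-4)·-0.6000 - (-1)·1.0000) / (10) = 0.2350
  r = (-5 - (2)·-0.4167 - (-1)·0.4000 - (3)·1.0000) / (10) = -0.6767
  s = (11 - (4)·-0.4167 - (-3)·0.4000 - (2)·-0.6000) / (12) = 1.2556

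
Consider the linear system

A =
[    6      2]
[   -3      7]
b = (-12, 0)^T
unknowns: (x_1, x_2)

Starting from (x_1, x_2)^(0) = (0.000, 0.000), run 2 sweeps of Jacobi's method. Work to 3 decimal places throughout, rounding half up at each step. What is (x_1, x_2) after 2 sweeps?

(-2.000, -0.857)

Iteration 1:
  x_1 = (-12 - (2)·0.000) / (6) = -2.000
  x_2 = (0 - (-3)·0.000) / (7) = 0.000
Iteration 2:
  x_1 = (-12 - (2)·0.000) / (6) = -2.000
  x_2 = (0 - (-3)·-2.000) / (7) = -0.857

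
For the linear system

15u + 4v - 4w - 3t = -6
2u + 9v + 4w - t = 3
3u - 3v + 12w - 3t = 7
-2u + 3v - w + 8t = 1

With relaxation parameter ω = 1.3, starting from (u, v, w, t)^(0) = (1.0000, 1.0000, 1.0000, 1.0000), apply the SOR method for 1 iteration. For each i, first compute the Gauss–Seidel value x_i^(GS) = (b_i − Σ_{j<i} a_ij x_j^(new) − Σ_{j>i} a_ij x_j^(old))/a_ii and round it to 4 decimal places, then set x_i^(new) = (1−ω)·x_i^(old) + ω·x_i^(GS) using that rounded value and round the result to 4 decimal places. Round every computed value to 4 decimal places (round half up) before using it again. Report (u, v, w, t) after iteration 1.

Iteration 1:
  u: GS value = (-6 - (4)·1.0000 - (-4)·1.0000 - (-3)·1.0000) / (15) = -0.2000;  u ← (1−ω)·1.0000 + ω·-0.2000 = -0.5600
  v: GS value = (3 - (2)·-0.5600 - (4)·1.0000 - (-1)·1.0000) / (9) = 0.1244;  v ← (1−ω)·1.0000 + ω·0.1244 = -0.1383
  w: GS value = (7 - (3)·-0.5600 - (-3)·-0.1383 - (-3)·1.0000) / (12) = 0.9388;  w ← (1−ω)·1.0000 + ω·0.9388 = 0.9204
  t: GS value = (1 - (-2)·-0.5600 - (3)·-0.1383 - (-1)·0.9204) / (8) = 0.1519;  t ← (1−ω)·1.0000 + ω·0.1519 = -0.1025

(-0.5600, -0.1383, 0.9204, -0.1025)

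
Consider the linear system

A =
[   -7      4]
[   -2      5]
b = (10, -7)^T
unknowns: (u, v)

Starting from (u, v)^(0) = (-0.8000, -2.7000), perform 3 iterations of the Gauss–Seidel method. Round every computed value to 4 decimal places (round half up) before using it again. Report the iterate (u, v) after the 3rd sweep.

Iteration 1:
  u = (10 - (4)·-2.7000) / (-7) = -2.9714
  v = (-7 - (-2)·-2.9714) / (5) = -2.5886
Iteration 2:
  u = (10 - (4)·-2.5886) / (-7) = -2.9078
  v = (-7 - (-2)·-2.9078) / (5) = -2.5631
Iteration 3:
  u = (10 - (4)·-2.5631) / (-7) = -2.8932
  v = (-7 - (-2)·-2.8932) / (5) = -2.5573

(-2.8932, -2.5573)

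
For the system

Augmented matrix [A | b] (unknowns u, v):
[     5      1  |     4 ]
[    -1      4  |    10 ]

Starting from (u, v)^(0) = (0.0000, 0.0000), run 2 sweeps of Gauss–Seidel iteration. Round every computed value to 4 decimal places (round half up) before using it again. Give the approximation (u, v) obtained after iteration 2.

(0.2600, 2.5650)

Iteration 1:
  u = (4 - (1)·0.0000) / (5) = 0.8000
  v = (10 - (-1)·0.8000) / (4) = 2.7000
Iteration 2:
  u = (4 - (1)·2.7000) / (5) = 0.2600
  v = (10 - (-1)·0.2600) / (4) = 2.5650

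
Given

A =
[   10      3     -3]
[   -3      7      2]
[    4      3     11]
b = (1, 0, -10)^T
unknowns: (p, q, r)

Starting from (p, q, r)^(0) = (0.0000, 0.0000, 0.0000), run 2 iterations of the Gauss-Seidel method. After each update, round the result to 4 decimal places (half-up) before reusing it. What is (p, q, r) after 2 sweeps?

(-0.2000, 0.1878, -0.8876)

Iteration 1:
  p = (1 - (3)·0.0000 - (-3)·0.0000) / (10) = 0.1000
  q = (0 - (-3)·0.1000 - (2)·0.0000) / (7) = 0.0429
  r = (-10 - (4)·0.1000 - (3)·0.0429) / (11) = -0.9572
Iteration 2:
  p = (1 - (3)·0.0429 - (-3)·-0.9572) / (10) = -0.2000
  q = (0 - (-3)·-0.2000 - (2)·-0.9572) / (7) = 0.1878
  r = (-10 - (4)·-0.2000 - (3)·0.1878) / (11) = -0.8876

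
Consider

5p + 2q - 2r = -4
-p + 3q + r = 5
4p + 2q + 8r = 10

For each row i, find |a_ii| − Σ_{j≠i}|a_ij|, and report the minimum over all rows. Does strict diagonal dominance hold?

1

row 1: |5| − (2+2) = 1
row 2: |3| − (1+1) = 1
row 3: |8| − (4+2) = 2
minimum over rows = 1 → strictly diagonally dominant (convergence guaranteed)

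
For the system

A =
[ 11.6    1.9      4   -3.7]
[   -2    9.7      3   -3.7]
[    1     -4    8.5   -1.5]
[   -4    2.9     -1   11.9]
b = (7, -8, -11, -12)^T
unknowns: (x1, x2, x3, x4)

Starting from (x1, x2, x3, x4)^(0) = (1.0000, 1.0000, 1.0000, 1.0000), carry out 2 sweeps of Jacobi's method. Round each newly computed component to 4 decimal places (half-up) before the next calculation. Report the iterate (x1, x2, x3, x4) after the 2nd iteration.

Iteration 1:
  x1 = (7 - (1.9)·1.0000 - (4)·1.0000 - (-3.7)·1.0000) / (11.6) = 0.4138
  x2 = (-8 - (-2)·1.0000 - (3)·1.0000 - (-3.7)·1.0000) / (9.7) = -0.5464
  x3 = (-11 - (1)·1.0000 - (-4)·1.0000 - (-1.5)·1.0000) / (8.5) = -0.7647
  x4 = (-12 - (-4)·1.0000 - (2.9)·1.0000 - (-1)·1.0000) / (11.9) = -0.8319
Iteration 2:
  x1 = (7 - (1.9)·-0.5464 - (4)·-0.7647 - (-3.7)·-0.8319) / (11.6) = 0.6913
  x2 = (-8 - (-2)·0.4138 - (3)·-0.7647 - (-3.7)·-0.8319) / (9.7) = -0.8202
  x3 = (-11 - (1)·0.4138 - (-4)·-0.5464 - (-1.5)·-0.8319) / (8.5) = -1.7467
  x4 = (-12 - (-4)·0.4138 - (2.9)·-0.5464 - (-1)·-0.7647) / (11.9) = -0.8004

(0.6913, -0.8202, -1.7467, -0.8004)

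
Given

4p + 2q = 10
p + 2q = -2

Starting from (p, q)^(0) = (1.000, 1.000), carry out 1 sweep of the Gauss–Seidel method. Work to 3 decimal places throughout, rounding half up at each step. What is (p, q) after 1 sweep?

(2.000, -2.000)

Iteration 1:
  p = (10 - (2)·1.000) / (4) = 2.000
  q = (-2 - (1)·2.000) / (2) = -2.000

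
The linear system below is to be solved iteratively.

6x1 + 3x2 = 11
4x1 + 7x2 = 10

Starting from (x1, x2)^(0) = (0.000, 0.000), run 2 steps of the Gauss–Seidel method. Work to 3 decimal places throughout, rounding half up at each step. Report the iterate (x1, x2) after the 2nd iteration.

Iteration 1:
  x1 = (11 - (3)·0.000) / (6) = 1.833
  x2 = (10 - (4)·1.833) / (7) = 0.381
Iteration 2:
  x1 = (11 - (3)·0.381) / (6) = 1.643
  x2 = (10 - (4)·1.643) / (7) = 0.490

(1.643, 0.490)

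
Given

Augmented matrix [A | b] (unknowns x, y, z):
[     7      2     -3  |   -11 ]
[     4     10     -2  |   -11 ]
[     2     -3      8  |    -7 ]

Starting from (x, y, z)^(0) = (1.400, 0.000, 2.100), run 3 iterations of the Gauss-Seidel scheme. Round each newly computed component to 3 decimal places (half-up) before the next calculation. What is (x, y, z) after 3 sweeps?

Iteration 1:
  x = (-11 - (2)·0.000 - (-3)·2.100) / (7) = -0.671
  y = (-11 - (4)·-0.671 - (-2)·2.100) / (10) = -0.412
  z = (-7 - (2)·-0.671 - (-3)·-0.412) / (8) = -0.862
Iteration 2:
  x = (-11 - (2)·-0.412 - (-3)·-0.862) / (7) = -1.823
  y = (-11 - (4)·-1.823 - (-2)·-0.862) / (10) = -0.543
  z = (-7 - (2)·-1.823 - (-3)·-0.543) / (8) = -0.623
Iteration 3:
  x = (-11 - (2)·-0.543 - (-3)·-0.623) / (7) = -1.683
  y = (-11 - (4)·-1.683 - (-2)·-0.623) / (10) = -0.551
  z = (-7 - (2)·-1.683 - (-3)·-0.551) / (8) = -0.661

(-1.683, -0.551, -0.661)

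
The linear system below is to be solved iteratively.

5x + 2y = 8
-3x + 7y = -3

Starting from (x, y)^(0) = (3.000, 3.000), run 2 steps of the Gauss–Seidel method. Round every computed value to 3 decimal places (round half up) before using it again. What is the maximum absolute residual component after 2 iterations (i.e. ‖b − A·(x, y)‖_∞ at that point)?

1.117

Iteration 1:
  x = (8 - (2)·3.000) / (5) = 0.400
  y = (-3 - (-3)·0.400) / (7) = -0.257
Iteration 2:
  x = (8 - (2)·-0.257) / (5) = 1.703
  y = (-3 - (-3)·1.703) / (7) = 0.301
Residual b − A·x = (-1.117, 0.002); ∞-norm = 1.117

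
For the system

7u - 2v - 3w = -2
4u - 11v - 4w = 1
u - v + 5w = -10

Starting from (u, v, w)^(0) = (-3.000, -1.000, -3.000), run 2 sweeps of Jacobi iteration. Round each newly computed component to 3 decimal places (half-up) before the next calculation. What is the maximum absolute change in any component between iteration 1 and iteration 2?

Iteration 1:
  u = (-2 - (-2)·-1.000 - (-3)·-3.000) / (7) = -1.857
  v = (1 - (4)·-3.000 - (-4)·-3.000) / (-11) = -0.091
  w = (-10 - (1)·-3.000 - (-1)·-1.000) / (5) = -1.600
Iteration 2:
  u = (-2 - (-2)·-0.091 - (-3)·-1.600) / (7) = -0.997
  v = (1 - (4)·-1.857 - (-4)·-1.600) / (-11) = -0.184
  w = (-10 - (1)·-1.857 - (-1)·-0.091) / (5) = -1.647
Change: (0.860, -0.093, -0.047) → max |·| = 0.860

0.860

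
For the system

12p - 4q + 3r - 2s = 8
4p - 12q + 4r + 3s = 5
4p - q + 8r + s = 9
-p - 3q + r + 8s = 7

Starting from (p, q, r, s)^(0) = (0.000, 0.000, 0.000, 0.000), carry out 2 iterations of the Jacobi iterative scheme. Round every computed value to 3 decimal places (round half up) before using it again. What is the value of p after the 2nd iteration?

0.392

Iteration 1:
  p = (8 - (-4)·0.000 - (3)·0.000 - (-2)·0.000) / (12) = 0.667
  q = (5 - (4)·0.000 - (4)·0.000 - (3)·0.000) / (-12) = -0.417
  r = (9 - (4)·0.000 - (-1)·0.000 - (1)·0.000) / (8) = 1.125
  s = (7 - (-1)·0.000 - (-3)·0.000 - (1)·0.000) / (8) = 0.875
Iteration 2:
  p = (8 - (-4)·-0.417 - (3)·1.125 - (-2)·0.875) / (12) = 0.392
  q = (5 - (4)·0.667 - (4)·1.125 - (3)·0.875) / (-12) = 0.399
  r = (9 - (4)·0.667 - (-1)·-0.417 - (1)·0.875) / (8) = 0.630
  s = (7 - (-1)·0.667 - (-3)·-0.417 - (1)·1.125) / (8) = 0.661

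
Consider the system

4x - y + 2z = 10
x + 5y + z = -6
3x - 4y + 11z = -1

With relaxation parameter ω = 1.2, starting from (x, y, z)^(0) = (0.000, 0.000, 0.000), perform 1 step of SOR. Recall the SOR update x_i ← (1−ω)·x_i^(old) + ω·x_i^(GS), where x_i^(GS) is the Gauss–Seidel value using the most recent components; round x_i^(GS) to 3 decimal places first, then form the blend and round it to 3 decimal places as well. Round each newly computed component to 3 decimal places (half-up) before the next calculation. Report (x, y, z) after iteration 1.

Iteration 1:
  x: GS value = (10 - (-1)·0.000 - (2)·0.000) / (4) = 2.500;  x ← (1−ω)·0.000 + ω·2.500 = 3.000
  y: GS value = (-6 - (1)·3.000 - (1)·0.000) / (5) = -1.800;  y ← (1−ω)·0.000 + ω·-1.800 = -2.160
  z: GS value = (-1 - (3)·3.000 - (-4)·-2.160) / (11) = -1.695;  z ← (1−ω)·0.000 + ω·-1.695 = -2.034

(3.000, -2.160, -2.034)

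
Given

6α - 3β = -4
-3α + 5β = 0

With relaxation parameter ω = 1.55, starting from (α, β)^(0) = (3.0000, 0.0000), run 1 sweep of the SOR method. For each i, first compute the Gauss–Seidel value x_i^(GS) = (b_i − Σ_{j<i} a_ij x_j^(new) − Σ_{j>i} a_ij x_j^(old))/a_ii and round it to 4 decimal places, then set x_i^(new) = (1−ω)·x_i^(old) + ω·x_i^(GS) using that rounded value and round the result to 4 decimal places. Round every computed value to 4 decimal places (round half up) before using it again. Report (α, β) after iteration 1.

Iteration 1:
  α: GS value = (-4 - (-3)·0.0000) / (6) = -0.6667;  α ← (1−ω)·3.0000 + ω·-0.6667 = -2.6834
  β: GS value = (0 - (-3)·-2.6834) / (5) = -1.6100;  β ← (1−ω)·0.0000 + ω·-1.6100 = -2.4955

(-2.6834, -2.4955)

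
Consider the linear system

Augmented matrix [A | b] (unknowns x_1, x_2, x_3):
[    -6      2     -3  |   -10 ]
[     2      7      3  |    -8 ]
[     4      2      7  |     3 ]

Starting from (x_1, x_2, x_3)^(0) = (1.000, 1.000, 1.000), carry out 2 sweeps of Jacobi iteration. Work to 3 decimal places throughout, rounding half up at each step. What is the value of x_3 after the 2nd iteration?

Iteration 1:
  x_1 = (-10 - (2)·1.000 - (-3)·1.000) / (-6) = 1.500
  x_2 = (-8 - (2)·1.000 - (3)·1.000) / (7) = -1.857
  x_3 = (3 - (4)·1.000 - (2)·1.000) / (7) = -0.429
Iteration 2:
  x_1 = (-10 - (2)·-1.857 - (-3)·-0.429) / (-6) = 1.262
  x_2 = (-8 - (2)·1.500 - (3)·-0.429) / (7) = -1.388
  x_3 = (3 - (4)·1.500 - (2)·-1.857) / (7) = 0.102

0.102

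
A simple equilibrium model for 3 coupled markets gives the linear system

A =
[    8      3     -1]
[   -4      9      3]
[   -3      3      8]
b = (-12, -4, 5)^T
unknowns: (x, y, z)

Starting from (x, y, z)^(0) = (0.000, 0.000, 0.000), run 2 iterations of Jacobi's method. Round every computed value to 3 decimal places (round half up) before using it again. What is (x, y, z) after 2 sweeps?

(-1.255, -1.319, 0.229)

Iteration 1:
  x = (-12 - (3)·0.000 - (-1)·0.000) / (8) = -1.500
  y = (-4 - (-4)·0.000 - (3)·0.000) / (9) = -0.444
  z = (5 - (-3)·0.000 - (3)·0.000) / (8) = 0.625
Iteration 2:
  x = (-12 - (3)·-0.444 - (-1)·0.625) / (8) = -1.255
  y = (-4 - (-4)·-1.500 - (3)·0.625) / (9) = -1.319
  z = (5 - (-3)·-1.500 - (3)·-0.444) / (8) = 0.229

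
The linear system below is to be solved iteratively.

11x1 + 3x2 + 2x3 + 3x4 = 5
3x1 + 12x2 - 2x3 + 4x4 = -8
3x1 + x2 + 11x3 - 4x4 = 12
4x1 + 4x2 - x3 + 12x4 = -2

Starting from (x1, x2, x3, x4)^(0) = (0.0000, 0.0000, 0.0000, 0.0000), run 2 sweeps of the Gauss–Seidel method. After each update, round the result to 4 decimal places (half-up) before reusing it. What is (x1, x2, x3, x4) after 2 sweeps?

(0.4709, -0.6209, 1.0293, -0.0309)

Iteration 1:
  x1 = (5 - (3)·0.0000 - (2)·0.0000 - (3)·0.0000) / (11) = 0.4545
  x2 = (-8 - (3)·0.4545 - (-2)·0.0000 - (4)·0.0000) / (12) = -0.7803
  x3 = (12 - (3)·0.4545 - (1)·-0.7803 - (-4)·0.0000) / (11) = 1.0379
  x4 = (-2 - (4)·0.4545 - (4)·-0.7803 - (-1)·1.0379) / (12) = 0.0284
Iteration 2:
  x1 = (5 - (3)·-0.7803 - (2)·1.0379 - (3)·0.0284) / (11) = 0.4709
  x2 = (-8 - (3)·0.4709 - (-2)·1.0379 - (4)·0.0284) / (12) = -0.6209
  x3 = (12 - (3)·0.4709 - (1)·-0.6209 - (-4)·0.0284) / (11) = 1.0293
  x4 = (-2 - (4)·0.4709 - (4)·-0.6209 - (-1)·1.0293) / (12) = -0.0309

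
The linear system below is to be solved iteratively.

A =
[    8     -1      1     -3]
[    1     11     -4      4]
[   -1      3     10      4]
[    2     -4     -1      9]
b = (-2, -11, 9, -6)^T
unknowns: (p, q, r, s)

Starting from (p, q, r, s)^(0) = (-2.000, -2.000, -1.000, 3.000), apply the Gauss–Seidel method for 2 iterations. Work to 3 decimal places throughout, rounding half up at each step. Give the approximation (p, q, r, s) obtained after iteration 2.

(-1.343, 0.005, 1.523, -0.197)

Iteration 1:
  p = (-2 - (-1)·-2.000 - (1)·-1.000 - (-3)·3.000) / (8) = 0.750
  q = (-11 - (1)·0.750 - (-4)·-1.000 - (4)·3.000) / (11) = -2.523
  r = (9 - (-1)·0.750 - (3)·-2.523 - (4)·3.000) / (10) = 0.532
  s = (-6 - (2)·0.750 - (-4)·-2.523 - (-1)·0.532) / (9) = -1.896
Iteration 2:
  p = (-2 - (-1)·-2.523 - (1)·0.532 - (-3)·-1.896) / (8) = -1.343
  q = (-11 - (1)·-1.343 - (-4)·0.532 - (4)·-1.896) / (11) = 0.005
  r = (9 - (-1)·-1.343 - (3)·0.005 - (4)·-1.896) / (10) = 1.523
  s = (-6 - (2)·-1.343 - (-4)·0.005 - (-1)·1.523) / (9) = -0.197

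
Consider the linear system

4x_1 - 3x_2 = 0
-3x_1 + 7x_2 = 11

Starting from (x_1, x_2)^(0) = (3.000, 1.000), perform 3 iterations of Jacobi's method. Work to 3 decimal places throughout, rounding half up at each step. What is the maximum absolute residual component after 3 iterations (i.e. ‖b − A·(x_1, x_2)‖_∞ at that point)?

Iteration 1:
  x_1 = (0 - (-3)·1.000) / (4) = 0.750
  x_2 = (11 - (-3)·3.000) / (7) = 2.857
Iteration 2:
  x_1 = (0 - (-3)·2.857) / (4) = 2.143
  x_2 = (11 - (-3)·0.750) / (7) = 1.893
Iteration 3:
  x_1 = (0 - (-3)·1.893) / (4) = 1.420
  x_2 = (11 - (-3)·2.143) / (7) = 2.490
Residual b − A·x = (1.790, -2.170); ∞-norm = 2.170

2.170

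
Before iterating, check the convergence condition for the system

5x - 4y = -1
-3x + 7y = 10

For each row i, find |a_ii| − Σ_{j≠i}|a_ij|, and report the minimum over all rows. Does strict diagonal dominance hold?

row 1: |5| − (4) = 1
row 2: |7| − (3) = 4
minimum over rows = 1 → strictly diagonally dominant (convergence guaranteed)

1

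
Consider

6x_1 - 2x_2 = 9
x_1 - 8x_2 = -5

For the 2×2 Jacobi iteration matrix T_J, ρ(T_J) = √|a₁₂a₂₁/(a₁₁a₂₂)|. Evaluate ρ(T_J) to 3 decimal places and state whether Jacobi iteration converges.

a₁₂a₂₁/(a₁₁a₂₂) = (-2)·(1) / ((6)·(-8)) = 0.041667
ρ = √|0.041667| = √0.041667 = 0.204
ρ < 1, so Jacobi converges

0.204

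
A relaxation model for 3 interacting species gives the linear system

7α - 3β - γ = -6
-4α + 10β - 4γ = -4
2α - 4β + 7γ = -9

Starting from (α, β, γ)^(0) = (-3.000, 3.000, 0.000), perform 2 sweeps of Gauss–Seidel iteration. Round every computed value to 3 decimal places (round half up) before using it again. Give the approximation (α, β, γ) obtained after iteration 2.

(-1.175, -1.486, -1.799)

Iteration 1:
  α = (-6 - (-3)·3.000 - (-1)·0.000) / (7) = 0.429
  β = (-4 - (-4)·0.429 - (-4)·0.000) / (10) = -0.228
  γ = (-9 - (2)·0.429 - (-4)·-0.228) / (7) = -1.539
Iteration 2:
  α = (-6 - (-3)·-0.228 - (-1)·-1.539) / (7) = -1.175
  β = (-4 - (-4)·-1.175 - (-4)·-1.539) / (10) = -1.486
  γ = (-9 - (2)·-1.175 - (-4)·-1.486) / (7) = -1.799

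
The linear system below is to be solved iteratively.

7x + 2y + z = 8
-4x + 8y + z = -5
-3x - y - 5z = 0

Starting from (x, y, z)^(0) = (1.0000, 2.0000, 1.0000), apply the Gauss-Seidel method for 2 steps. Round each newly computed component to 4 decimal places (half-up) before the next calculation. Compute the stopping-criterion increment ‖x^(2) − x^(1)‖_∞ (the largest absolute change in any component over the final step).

0.8887

Iteration 1:
  x = (8 - (2)·2.0000 - (1)·1.0000) / (7) = 0.4286
  y = (-5 - (-4)·0.4286 - (1)·1.0000) / (8) = -0.5357
  z = (0 - (-3)·0.4286 - (-1)·-0.5357) / (-5) = -0.1500
Iteration 2:
  x = (8 - (2)·-0.5357 - (1)·-0.1500) / (7) = 1.3173
  y = (-5 - (-4)·1.3173 - (1)·-0.1500) / (8) = 0.0524
  z = (0 - (-3)·1.3173 - (-1)·0.0524) / (-5) = -0.8009
Change: (0.8887, 0.5881, -0.6509) → max |·| = 0.8887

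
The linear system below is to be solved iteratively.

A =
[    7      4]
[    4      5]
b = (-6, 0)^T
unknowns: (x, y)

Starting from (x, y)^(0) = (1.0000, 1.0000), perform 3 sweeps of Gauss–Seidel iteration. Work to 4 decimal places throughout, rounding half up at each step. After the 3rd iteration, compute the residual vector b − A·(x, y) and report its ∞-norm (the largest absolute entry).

0.1195

Iteration 1:
  x = (-6 - (4)·1.0000) / (7) = -1.4286
  y = (0 - (4)·-1.4286) / (5) = 1.1429
Iteration 2:
  x = (-6 - (4)·1.1429) / (7) = -1.5102
  y = (0 - (4)·-1.5102) / (5) = 1.2082
Iteration 3:
  x = (-6 - (4)·1.2082) / (7) = -1.5475
  y = (0 - (4)·-1.5475) / (5) = 1.2380
Residual b − A·x = (-0.1195, 0.0000); ∞-norm = 0.1195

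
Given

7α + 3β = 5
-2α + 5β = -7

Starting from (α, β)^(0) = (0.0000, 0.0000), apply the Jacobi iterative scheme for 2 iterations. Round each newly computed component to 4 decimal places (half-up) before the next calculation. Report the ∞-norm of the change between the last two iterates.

0.6000

Iteration 1:
  α = (5 - (3)·0.0000) / (7) = 0.7143
  β = (-7 - (-2)·0.0000) / (5) = -1.4000
Iteration 2:
  α = (5 - (3)·-1.4000) / (7) = 1.3143
  β = (-7 - (-2)·0.7143) / (5) = -1.1143
Change: (0.6000, 0.2857) → max |·| = 0.6000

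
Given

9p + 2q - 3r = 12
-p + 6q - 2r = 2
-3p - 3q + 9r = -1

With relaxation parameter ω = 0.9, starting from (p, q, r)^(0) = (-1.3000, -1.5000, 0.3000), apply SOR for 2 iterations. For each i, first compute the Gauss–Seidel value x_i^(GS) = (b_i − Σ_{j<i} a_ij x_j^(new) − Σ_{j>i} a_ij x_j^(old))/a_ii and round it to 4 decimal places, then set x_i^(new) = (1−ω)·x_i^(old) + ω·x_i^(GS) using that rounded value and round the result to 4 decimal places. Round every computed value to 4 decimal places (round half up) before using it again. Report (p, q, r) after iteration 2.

Iteration 1:
  p: GS value = (12 - (2)·-1.5000 - (-3)·0.3000) / (9) = 1.7667;  p ← (1−ω)·-1.3000 + ω·1.7667 = 1.4600
  q: GS value = (2 - (-1)·1.4600 - (-2)·0.3000) / (6) = 0.6767;  q ← (1−ω)·-1.5000 + ω·0.6767 = 0.4590
  r: GS value = (-1 - (-3)·1.4600 - (-3)·0.4590) / (9) = 0.5286;  r ← (1−ω)·0.3000 + ω·0.5286 = 0.5057
Iteration 2:
  p: GS value = (12 - (2)·0.4590 - (-3)·0.5057) / (9) = 1.3999;  p ← (1−ω)·1.4600 + ω·1.3999 = 1.4059
  q: GS value = (2 - (-1)·1.4059 - (-2)·0.5057) / (6) = 0.7362;  q ← (1−ω)·0.4590 + ω·0.7362 = 0.7085
  r: GS value = (-1 - (-3)·1.4059 - (-3)·0.7085) / (9) = 0.5937;  r ← (1−ω)·0.5057 + ω·0.5937 = 0.5849

(1.4059, 0.7085, 0.5849)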